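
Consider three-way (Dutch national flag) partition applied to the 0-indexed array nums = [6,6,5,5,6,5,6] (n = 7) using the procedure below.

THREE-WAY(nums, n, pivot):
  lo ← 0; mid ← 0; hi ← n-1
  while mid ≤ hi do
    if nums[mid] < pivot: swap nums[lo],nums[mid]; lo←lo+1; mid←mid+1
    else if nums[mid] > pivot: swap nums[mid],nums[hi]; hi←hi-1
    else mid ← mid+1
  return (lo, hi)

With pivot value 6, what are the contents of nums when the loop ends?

[5,5,5,6,6,6,6]

pivot = 6; lo=0, mid=0, hi=6
nums[mid]=6=6: mid=1
nums[mid]=6=6: mid=2
nums[mid]=5<6: swap nums[0],nums[2]; lo=1,mid=3 → [5,6,6,5,6,5,6]
nums[mid]=5<6: swap nums[1],nums[3]; lo=2,mid=4 → [5,5,6,6,6,5,6]
nums[mid]=6=6: mid=5
nums[mid]=5<6: swap nums[2],nums[5]; lo=3,mid=6 → [5,5,5,6,6,6,6]
nums[mid]=6=6: mid=7
end: lo=3, hi=6; nums = [5,5,5,6,6,6,6]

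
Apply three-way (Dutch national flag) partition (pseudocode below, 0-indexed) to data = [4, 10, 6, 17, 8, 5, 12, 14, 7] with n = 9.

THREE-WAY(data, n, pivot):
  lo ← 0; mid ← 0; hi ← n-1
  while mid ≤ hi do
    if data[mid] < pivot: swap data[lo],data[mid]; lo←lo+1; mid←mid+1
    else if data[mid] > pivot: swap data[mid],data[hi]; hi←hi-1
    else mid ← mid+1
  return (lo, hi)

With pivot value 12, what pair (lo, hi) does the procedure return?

lo=0 mid=0 hi=8
4<12: swap(0,0), lo=1 mid=1 ⇒ [4, 10, 6, 17, 8, 5, 12, 14, 7]
10<12: swap(1,1), lo=2 mid=2 ⇒ [4, 10, 6, 17, 8, 5, 12, 14, 7]
6<12: swap(2,2), lo=3 mid=3 ⇒ [4, 10, 6, 17, 8, 5, 12, 14, 7]
17>12: swap(3,8), hi=7 ⇒ [4, 10, 6, 7, 8, 5, 12, 14, 17]
7<12: swap(3,3), lo=4 mid=4 ⇒ [4, 10, 6, 7, 8, 5, 12, 14, 17]
8<12: swap(4,4), lo=5 mid=5 ⇒ [4, 10, 6, 7, 8, 5, 12, 14, 17]
5<12: swap(5,5), lo=6 mid=6 ⇒ [4, 10, 6, 7, 8, 5, 12, 14, 17]
12=12: mid=7
14>12: swap(7,7), hi=6 ⇒ [4, 10, 6, 7, 8, 5, 12, 14, 17]
done. lo=6 hi=6; data=[4, 10, 6, 7, 8, 5, 12, 14, 17]

(6, 6)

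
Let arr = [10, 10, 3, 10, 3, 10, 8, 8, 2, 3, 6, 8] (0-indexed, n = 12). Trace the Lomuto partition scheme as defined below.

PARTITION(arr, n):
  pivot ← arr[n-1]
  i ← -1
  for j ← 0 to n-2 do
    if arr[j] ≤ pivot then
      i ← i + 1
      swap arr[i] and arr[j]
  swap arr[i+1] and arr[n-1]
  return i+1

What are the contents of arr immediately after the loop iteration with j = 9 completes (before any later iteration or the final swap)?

[3, 3, 8, 8, 2, 3, 10, 10, 10, 10, 6, 8]

pivot = arr[11] = 8; i = -1
j=0: arr[0]=10 > 8 → no swap
j=1: arr[1]=10 > 8 → no swap
j=2: arr[2]=3 ≤ 8 → i=0, swap arr[0],arr[2] → [3, 10, 10, 10, 3, 10, 8, 8, 2, 3, 6, 8]
j=3: arr[3]=10 > 8 → no swap
j=4: arr[4]=3 ≤ 8 → i=1, swap arr[1],arr[4] → [3, 3, 10, 10, 10, 10, 8, 8, 2, 3, 6, 8]
j=5: arr[5]=10 > 8 → no swap
j=6: arr[6]=8 ≤ 8 → i=2, swap arr[2],arr[6] → [3, 3, 8, 10, 10, 10, 10, 8, 2, 3, 6, 8]
j=7: arr[7]=8 ≤ 8 → i=3, swap arr[3],arr[7] → [3, 3, 8, 8, 10, 10, 10, 10, 2, 3, 6, 8]
j=8: arr[8]=2 ≤ 8 → i=4, swap arr[4],arr[8] → [3, 3, 8, 8, 2, 10, 10, 10, 10, 3, 6, 8]
j=9: arr[9]=3 ≤ 8 → i=5, swap arr[5],arr[9] → [3, 3, 8, 8, 2, 3, 10, 10, 10, 10, 6, 8]
(after j=9) arr = [3, 3, 8, 8, 2, 3, 10, 10, 10, 10, 6, 8]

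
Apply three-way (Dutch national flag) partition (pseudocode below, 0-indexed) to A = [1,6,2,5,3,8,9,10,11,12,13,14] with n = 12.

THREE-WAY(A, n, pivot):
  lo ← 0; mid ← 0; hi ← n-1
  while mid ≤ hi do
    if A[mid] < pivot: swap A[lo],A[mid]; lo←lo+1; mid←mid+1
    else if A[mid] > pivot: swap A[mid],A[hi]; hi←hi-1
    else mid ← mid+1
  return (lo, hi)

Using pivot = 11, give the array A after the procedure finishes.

pivot = 11; lo=0, mid=0, hi=11
A[mid]=1<11: swap A[0],A[0]; lo=1,mid=1 → [1,6,2,5,3,8,9,10,11,12,13,14]
A[mid]=6<11: swap A[1],A[1]; lo=2,mid=2 → [1,6,2,5,3,8,9,10,11,12,13,14]
A[mid]=2<11: swap A[2],A[2]; lo=3,mid=3 → [1,6,2,5,3,8,9,10,11,12,13,14]
A[mid]=5<11: swap A[3],A[3]; lo=4,mid=4 → [1,6,2,5,3,8,9,10,11,12,13,14]
A[mid]=3<11: swap A[4],A[4]; lo=5,mid=5 → [1,6,2,5,3,8,9,10,11,12,13,14]
A[mid]=8<11: swap A[5],A[5]; lo=6,mid=6 → [1,6,2,5,3,8,9,10,11,12,13,14]
A[mid]=9<11: swap A[6],A[6]; lo=7,mid=7 → [1,6,2,5,3,8,9,10,11,12,13,14]
A[mid]=10<11: swap A[7],A[7]; lo=8,mid=8 → [1,6,2,5,3,8,9,10,11,12,13,14]
A[mid]=11=11: mid=9
A[mid]=12>11: swap A[9],A[11]; hi=10 → [1,6,2,5,3,8,9,10,11,14,13,12]
A[mid]=14>11: swap A[9],A[10]; hi=9 → [1,6,2,5,3,8,9,10,11,13,14,12]
A[mid]=13>11: swap A[9],A[9]; hi=8 → [1,6,2,5,3,8,9,10,11,13,14,12]
end: lo=8, hi=8; A = [1,6,2,5,3,8,9,10,11,13,14,12]

[1,6,2,5,3,8,9,10,11,13,14,12]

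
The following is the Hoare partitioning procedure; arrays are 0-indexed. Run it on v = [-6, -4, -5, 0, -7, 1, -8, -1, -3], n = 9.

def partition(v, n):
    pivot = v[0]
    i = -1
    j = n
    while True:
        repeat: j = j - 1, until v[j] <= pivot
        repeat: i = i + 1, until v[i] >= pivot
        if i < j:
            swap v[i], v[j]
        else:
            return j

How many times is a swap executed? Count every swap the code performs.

2

pivot = v[0] = -6; i = -1, j = 9
j→6 (v[6]=-8≤-6), i→0 (v[0]=-6≥-6); i<j, swap → [-8, -4, -5, 0, -7, 1, -6, -1, -3]
j→4 (v[4]=-7≤-6), i→1 (v[1]=-4≥-6); i<j, swap → [-8, -7, -5, 0, -4, 1, -6, -1, -3]
j→1, i→2; i≥j, return j=1. v = [-8, -7, -5, 0, -4, 1, -6, -1, -3]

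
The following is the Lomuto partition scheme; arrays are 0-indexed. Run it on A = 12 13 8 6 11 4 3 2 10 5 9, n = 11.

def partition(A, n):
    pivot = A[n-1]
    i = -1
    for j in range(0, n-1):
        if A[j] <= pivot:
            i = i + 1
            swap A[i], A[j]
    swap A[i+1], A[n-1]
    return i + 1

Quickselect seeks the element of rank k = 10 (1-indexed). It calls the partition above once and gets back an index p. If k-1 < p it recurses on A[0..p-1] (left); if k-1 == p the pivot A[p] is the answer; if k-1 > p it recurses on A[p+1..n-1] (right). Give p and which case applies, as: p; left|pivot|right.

6; right

pivot=9, i=-1
j=0: 12>9, skip
j=1: 13>9, skip
j=2: 8≤9, i=0, swap(0,2) ⇒ 8 13 12 6 11 4 3 2 10 5 9
j=3: 6≤9, i=1, swap(1,3) ⇒ 8 6 12 13 11 4 3 2 10 5 9
j=4: 11>9, skip
j=5: 4≤9, i=2, swap(2,5) ⇒ 8 6 4 13 11 12 3 2 10 5 9
j=6: 3≤9, i=3, swap(3,6) ⇒ 8 6 4 3 11 12 13 2 10 5 9
j=7: 2≤9, i=4, swap(4,7) ⇒ 8 6 4 3 2 12 13 11 10 5 9
j=8: 10>9, skip
j=9: 5≤9, i=5, swap(5,9) ⇒ 8 6 4 3 2 5 13 11 10 12 9
swap(6,10) ⇒ 8 6 4 3 2 5 9 11 10 12 13; return 6
p = 6; k-1 = 9 > 6 ⇒ right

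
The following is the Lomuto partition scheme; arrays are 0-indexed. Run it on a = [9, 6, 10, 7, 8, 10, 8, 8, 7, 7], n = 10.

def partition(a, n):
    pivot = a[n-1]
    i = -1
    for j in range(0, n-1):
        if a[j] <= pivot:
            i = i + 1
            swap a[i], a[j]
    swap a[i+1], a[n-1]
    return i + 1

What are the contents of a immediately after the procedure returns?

pivot = a[9] = 7; i = -1
j=0: a[0]=9 > 7 → no swap
j=1: a[1]=6 ≤ 7 → i=0, swap a[0],a[1] → [6, 9, 10, 7, 8, 10, 8, 8, 7, 7]
j=2: a[2]=10 > 7 → no swap
j=3: a[3]=7 ≤ 7 → i=1, swap a[1],a[3] → [6, 7, 10, 9, 8, 10, 8, 8, 7, 7]
j=4: a[4]=8 > 7 → no swap
j=5: a[5]=10 > 7 → no swap
j=6: a[6]=8 > 7 → no swap
j=7: a[7]=8 > 7 → no swap
j=8: a[8]=7 ≤ 7 → i=2, swap a[2],a[8] → [6, 7, 7, 9, 8, 10, 8, 8, 10, 7]
final swap a[3],a[9] → [6, 7, 7, 7, 8, 10, 8, 8, 10, 9]; return 3

[6, 7, 7, 7, 8, 10, 8, 8, 10, 9]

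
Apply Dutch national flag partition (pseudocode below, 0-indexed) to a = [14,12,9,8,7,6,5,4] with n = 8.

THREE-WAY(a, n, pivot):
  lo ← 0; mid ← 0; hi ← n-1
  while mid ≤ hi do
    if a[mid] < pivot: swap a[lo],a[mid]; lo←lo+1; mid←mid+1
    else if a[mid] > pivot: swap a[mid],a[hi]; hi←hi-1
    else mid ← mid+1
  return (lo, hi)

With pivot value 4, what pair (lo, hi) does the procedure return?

(0, 0)

pivot = 4; lo=0, mid=0, hi=7
a[mid]=14>4: swap a[0],a[7]; hi=6 → [4,12,9,8,7,6,5,14]
a[mid]=4=4: mid=1
a[mid]=12>4: swap a[1],a[6]; hi=5 → [4,5,9,8,7,6,12,14]
a[mid]=5>4: swap a[1],a[5]; hi=4 → [4,6,9,8,7,5,12,14]
a[mid]=6>4: swap a[1],a[4]; hi=3 → [4,7,9,8,6,5,12,14]
a[mid]=7>4: swap a[1],a[3]; hi=2 → [4,8,9,7,6,5,12,14]
a[mid]=8>4: swap a[1],a[2]; hi=1 → [4,9,8,7,6,5,12,14]
a[mid]=9>4: swap a[1],a[1]; hi=0 → [4,9,8,7,6,5,12,14]
end: lo=0, hi=0; a = [4,9,8,7,6,5,12,14]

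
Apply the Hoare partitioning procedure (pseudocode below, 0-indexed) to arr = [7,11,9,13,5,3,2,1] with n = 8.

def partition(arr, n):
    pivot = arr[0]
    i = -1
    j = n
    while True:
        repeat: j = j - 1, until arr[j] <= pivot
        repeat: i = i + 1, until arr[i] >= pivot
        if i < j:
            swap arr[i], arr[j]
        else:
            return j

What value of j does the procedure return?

3

pivot = arr[0] = 7; i = -1, j = 8
j→7 (arr[7]=1≤7), i→0 (arr[0]=7≥7); i<j, swap → [1,11,9,13,5,3,2,7]
j→6 (arr[6]=2≤7), i→1 (arr[1]=11≥7); i<j, swap → [1,2,9,13,5,3,11,7]
j→5 (arr[5]=3≤7), i→2 (arr[2]=9≥7); i<j, swap → [1,2,3,13,5,9,11,7]
j→4 (arr[4]=5≤7), i→3 (arr[3]=13≥7); i<j, swap → [1,2,3,5,13,9,11,7]
j→3, i→4; i≥j, return j=3. arr = [1,2,3,5,13,9,11,7]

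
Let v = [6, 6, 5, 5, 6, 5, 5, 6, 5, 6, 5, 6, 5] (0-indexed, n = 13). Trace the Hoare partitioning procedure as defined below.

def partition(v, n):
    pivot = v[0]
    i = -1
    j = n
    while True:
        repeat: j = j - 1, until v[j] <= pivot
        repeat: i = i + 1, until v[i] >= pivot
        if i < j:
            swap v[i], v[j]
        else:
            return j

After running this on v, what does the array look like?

[5, 6, 5, 5, 5, 5, 5, 6, 5, 6, 6, 6, 6]

pivot=6
j stops at 12 (5), i stops at 0 (6); swap ⇒ [5, 6, 5, 5, 6, 5, 5, 6, 5, 6, 5, 6, 6]
j stops at 11 (6), i stops at 1 (6); swap ⇒ [5, 6, 5, 5, 6, 5, 5, 6, 5, 6, 5, 6, 6]
j stops at 10 (5), i stops at 4 (6); swap ⇒ [5, 6, 5, 5, 5, 5, 5, 6, 5, 6, 6, 6, 6]
j stops at 9 (6), i stops at 7 (6); swap ⇒ [5, 6, 5, 5, 5, 5, 5, 6, 5, 6, 6, 6, 6]
j stops at 8, i stops at 9; i≥j ⇒ return 8. v=[5, 6, 5, 5, 5, 5, 5, 6, 5, 6, 6, 6, 6]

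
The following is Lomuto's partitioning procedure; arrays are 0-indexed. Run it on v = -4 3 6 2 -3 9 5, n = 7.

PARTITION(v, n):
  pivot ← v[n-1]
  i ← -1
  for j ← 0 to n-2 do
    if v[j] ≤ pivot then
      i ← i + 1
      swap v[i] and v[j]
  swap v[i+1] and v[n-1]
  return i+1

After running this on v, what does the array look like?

pivot=5, i=-1
j=0: -4≤5, i=0, swap(0,0) ⇒ -4 3 6 2 -3 9 5
j=1: 3≤5, i=1, swap(1,1) ⇒ -4 3 6 2 -3 9 5
j=2: 6>5, skip
j=3: 2≤5, i=2, swap(2,3) ⇒ -4 3 2 6 -3 9 5
j=4: -3≤5, i=3, swap(3,4) ⇒ -4 3 2 -3 6 9 5
j=5: 9>5, skip
swap(4,6) ⇒ -4 3 2 -3 5 9 6; return 4

-4 3 2 -3 5 9 6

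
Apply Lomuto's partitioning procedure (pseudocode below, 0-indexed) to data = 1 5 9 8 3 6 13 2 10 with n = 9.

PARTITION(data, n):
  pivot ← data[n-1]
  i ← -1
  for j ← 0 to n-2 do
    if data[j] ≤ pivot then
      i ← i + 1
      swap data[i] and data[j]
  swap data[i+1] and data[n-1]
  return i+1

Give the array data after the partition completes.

1 5 9 8 3 6 2 10 13

pivot = data[8] = 10; i = -1
j=0: data[0]=1 ≤ 10 → i=0, swap data[0],data[0] (no change) → 1 5 9 8 3 6 13 2 10
j=1: data[1]=5 ≤ 10 → i=1, swap data[1],data[1] (no change) → 1 5 9 8 3 6 13 2 10
j=2: data[2]=9 ≤ 10 → i=2, swap data[2],data[2] (no change) → 1 5 9 8 3 6 13 2 10
j=3: data[3]=8 ≤ 10 → i=3, swap data[3],data[3] (no change) → 1 5 9 8 3 6 13 2 10
j=4: data[4]=3 ≤ 10 → i=4, swap data[4],data[4] (no change) → 1 5 9 8 3 6 13 2 10
j=5: data[5]=6 ≤ 10 → i=5, swap data[5],data[5] (no change) → 1 5 9 8 3 6 13 2 10
j=6: data[6]=13 > 10 → no swap
j=7: data[7]=2 ≤ 10 → i=6, swap data[6],data[7] → 1 5 9 8 3 6 2 13 10
final swap data[7],data[8] → 1 5 9 8 3 6 2 10 13; return 7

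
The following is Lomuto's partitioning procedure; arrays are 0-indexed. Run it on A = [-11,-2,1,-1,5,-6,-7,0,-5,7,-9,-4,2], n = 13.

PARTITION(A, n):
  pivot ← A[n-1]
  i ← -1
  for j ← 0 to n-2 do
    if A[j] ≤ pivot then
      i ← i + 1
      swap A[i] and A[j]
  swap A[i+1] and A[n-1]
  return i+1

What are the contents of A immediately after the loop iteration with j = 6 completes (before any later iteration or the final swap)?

[-11,-2,1,-1,-6,-7,5,0,-5,7,-9,-4,2]

pivot=2, i=-1
j=0: -11≤2, i=0, swap(0,0) ⇒ [-11,-2,1,-1,5,-6,-7,0,-5,7,-9,-4,2]
j=1: -2≤2, i=1, swap(1,1) ⇒ [-11,-2,1,-1,5,-6,-7,0,-5,7,-9,-4,2]
j=2: 1≤2, i=2, swap(2,2) ⇒ [-11,-2,1,-1,5,-6,-7,0,-5,7,-9,-4,2]
j=3: -1≤2, i=3, swap(3,3) ⇒ [-11,-2,1,-1,5,-6,-7,0,-5,7,-9,-4,2]
j=4: 5>2, skip
j=5: -6≤2, i=4, swap(4,5) ⇒ [-11,-2,1,-1,-6,5,-7,0,-5,7,-9,-4,2]
j=6: -7≤2, i=5, swap(5,6) ⇒ [-11,-2,1,-1,-6,-7,5,0,-5,7,-9,-4,2]
(after j=6) A = [-11,-2,1,-1,-6,-7,5,0,-5,7,-9,-4,2]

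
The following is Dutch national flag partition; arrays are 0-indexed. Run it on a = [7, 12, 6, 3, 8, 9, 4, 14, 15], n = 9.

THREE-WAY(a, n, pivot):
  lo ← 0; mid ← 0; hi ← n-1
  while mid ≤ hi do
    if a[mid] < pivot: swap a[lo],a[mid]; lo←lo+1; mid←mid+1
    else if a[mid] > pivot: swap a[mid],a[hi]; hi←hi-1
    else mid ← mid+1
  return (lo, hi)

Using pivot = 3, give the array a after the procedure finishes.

[3, 6, 12, 8, 9, 4, 14, 15, 7]

pivot = 3; lo=0, mid=0, hi=8
a[mid]=7>3: swap a[0],a[8]; hi=7 → [15, 12, 6, 3, 8, 9, 4, 14, 7]
a[mid]=15>3: swap a[0],a[7]; hi=6 → [14, 12, 6, 3, 8, 9, 4, 15, 7]
a[mid]=14>3: swap a[0],a[6]; hi=5 → [4, 12, 6, 3, 8, 9, 14, 15, 7]
a[mid]=4>3: swap a[0],a[5]; hi=4 → [9, 12, 6, 3, 8, 4, 14, 15, 7]
a[mid]=9>3: swap a[0],a[4]; hi=3 → [8, 12, 6, 3, 9, 4, 14, 15, 7]
a[mid]=8>3: swap a[0],a[3]; hi=2 → [3, 12, 6, 8, 9, 4, 14, 15, 7]
a[mid]=3=3: mid=1
a[mid]=12>3: swap a[1],a[2]; hi=1 → [3, 6, 12, 8, 9, 4, 14, 15, 7]
a[mid]=6>3: swap a[1],a[1]; hi=0 → [3, 6, 12, 8, 9, 4, 14, 15, 7]
end: lo=0, hi=0; a = [3, 6, 12, 8, 9, 4, 14, 15, 7]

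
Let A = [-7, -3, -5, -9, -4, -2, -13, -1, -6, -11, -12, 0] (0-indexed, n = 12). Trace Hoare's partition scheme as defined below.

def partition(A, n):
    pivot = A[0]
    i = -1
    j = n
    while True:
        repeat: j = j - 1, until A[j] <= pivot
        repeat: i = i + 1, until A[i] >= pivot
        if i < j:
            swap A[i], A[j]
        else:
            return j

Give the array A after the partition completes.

[-12, -11, -13, -9, -4, -2, -5, -1, -6, -3, -7, 0]

pivot=-7
j stops at 10 (-12), i stops at 0 (-7); swap ⇒ [-12, -3, -5, -9, -4, -2, -13, -1, -6, -11, -7, 0]
j stops at 9 (-11), i stops at 1 (-3); swap ⇒ [-12, -11, -5, -9, -4, -2, -13, -1, -6, -3, -7, 0]
j stops at 6 (-13), i stops at 2 (-5); swap ⇒ [-12, -11, -13, -9, -4, -2, -5, -1, -6, -3, -7, 0]
j stops at 3, i stops at 4; i≥j ⇒ return 3. A=[-12, -11, -13, -9, -4, -2, -5, -1, -6, -3, -7, 0]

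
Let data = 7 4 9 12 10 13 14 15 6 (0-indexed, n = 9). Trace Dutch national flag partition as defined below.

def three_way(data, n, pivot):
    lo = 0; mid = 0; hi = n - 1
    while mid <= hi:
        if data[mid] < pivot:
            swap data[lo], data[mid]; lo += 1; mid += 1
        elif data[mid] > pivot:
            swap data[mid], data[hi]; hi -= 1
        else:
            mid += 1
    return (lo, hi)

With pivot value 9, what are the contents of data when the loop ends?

7 4 6 9 13 14 15 10 12

lo=0 mid=0 hi=8
7<9: swap(0,0), lo=1 mid=1 ⇒ 7 4 9 12 10 13 14 15 6
4<9: swap(1,1), lo=2 mid=2 ⇒ 7 4 9 12 10 13 14 15 6
9=9: mid=3
12>9: swap(3,8), hi=7 ⇒ 7 4 9 6 10 13 14 15 12
6<9: swap(2,3), lo=3 mid=4 ⇒ 7 4 6 9 10 13 14 15 12
10>9: swap(4,7), hi=6 ⇒ 7 4 6 9 15 13 14 10 12
15>9: swap(4,6), hi=5 ⇒ 7 4 6 9 14 13 15 10 12
14>9: swap(4,5), hi=4 ⇒ 7 4 6 9 13 14 15 10 12
13>9: swap(4,4), hi=3 ⇒ 7 4 6 9 13 14 15 10 12
done. lo=3 hi=3; data=7 4 6 9 13 14 15 10 12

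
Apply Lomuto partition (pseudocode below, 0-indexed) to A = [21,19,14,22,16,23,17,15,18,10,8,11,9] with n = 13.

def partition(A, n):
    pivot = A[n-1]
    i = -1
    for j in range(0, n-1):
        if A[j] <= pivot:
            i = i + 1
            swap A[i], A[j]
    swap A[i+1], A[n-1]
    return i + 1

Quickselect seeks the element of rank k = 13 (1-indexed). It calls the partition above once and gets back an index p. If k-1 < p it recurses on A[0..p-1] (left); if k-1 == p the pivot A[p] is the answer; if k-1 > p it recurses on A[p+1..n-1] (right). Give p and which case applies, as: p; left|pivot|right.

1; right

pivot=9, i=-1
j=0: 21>9, skip
j=1: 19>9, skip
j=2: 14>9, skip
j=3: 22>9, skip
j=4: 16>9, skip
j=5: 23>9, skip
j=6: 17>9, skip
j=7: 15>9, skip
j=8: 18>9, skip
j=9: 10>9, skip
j=10: 8≤9, i=0, swap(0,10) ⇒ [8,19,14,22,16,23,17,15,18,10,21,11,9]
j=11: 11>9, skip
swap(1,12) ⇒ [8,9,14,22,16,23,17,15,18,10,21,11,19]; return 1
p = 1; k-1 = 12 > 1 ⇒ right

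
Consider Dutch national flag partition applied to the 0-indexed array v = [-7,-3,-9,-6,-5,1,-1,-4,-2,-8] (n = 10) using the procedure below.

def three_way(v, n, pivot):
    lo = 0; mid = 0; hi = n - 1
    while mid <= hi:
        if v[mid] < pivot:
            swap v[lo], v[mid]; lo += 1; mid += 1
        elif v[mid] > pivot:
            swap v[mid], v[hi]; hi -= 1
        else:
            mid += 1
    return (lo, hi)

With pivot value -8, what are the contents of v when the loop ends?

[-9,-8,-6,-5,1,-1,-4,-2,-3,-7]

lo=0 mid=0 hi=9
-7>-8: swap(0,9), hi=8 ⇒ [-8,-3,-9,-6,-5,1,-1,-4,-2,-7]
-8=-8: mid=1
-3>-8: swap(1,8), hi=7 ⇒ [-8,-2,-9,-6,-5,1,-1,-4,-3,-7]
-2>-8: swap(1,7), hi=6 ⇒ [-8,-4,-9,-6,-5,1,-1,-2,-3,-7]
-4>-8: swap(1,6), hi=5 ⇒ [-8,-1,-9,-6,-5,1,-4,-2,-3,-7]
-1>-8: swap(1,5), hi=4 ⇒ [-8,1,-9,-6,-5,-1,-4,-2,-3,-7]
1>-8: swap(1,4), hi=3 ⇒ [-8,-5,-9,-6,1,-1,-4,-2,-3,-7]
-5>-8: swap(1,3), hi=2 ⇒ [-8,-6,-9,-5,1,-1,-4,-2,-3,-7]
-6>-8: swap(1,2), hi=1 ⇒ [-8,-9,-6,-5,1,-1,-4,-2,-3,-7]
-9<-8: swap(0,1), lo=1 mid=2 ⇒ [-9,-8,-6,-5,1,-1,-4,-2,-3,-7]
done. lo=1 hi=1; v=[-9,-8,-6,-5,1,-1,-4,-2,-3,-7]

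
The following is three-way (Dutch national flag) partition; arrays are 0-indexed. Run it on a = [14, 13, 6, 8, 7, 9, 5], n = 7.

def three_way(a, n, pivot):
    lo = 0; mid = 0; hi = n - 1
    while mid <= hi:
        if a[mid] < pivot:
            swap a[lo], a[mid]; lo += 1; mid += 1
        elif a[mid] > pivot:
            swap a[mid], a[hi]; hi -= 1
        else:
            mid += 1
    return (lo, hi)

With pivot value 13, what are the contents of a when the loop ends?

pivot = 13; lo=0, mid=0, hi=6
a[mid]=14>13: swap a[0],a[6]; hi=5 → [5, 13, 6, 8, 7, 9, 14]
a[mid]=5<13: swap a[0],a[0]; lo=1,mid=1 → [5, 13, 6, 8, 7, 9, 14]
a[mid]=13=13: mid=2
a[mid]=6<13: swap a[1],a[2]; lo=2,mid=3 → [5, 6, 13, 8, 7, 9, 14]
a[mid]=8<13: swap a[2],a[3]; lo=3,mid=4 → [5, 6, 8, 13, 7, 9, 14]
a[mid]=7<13: swap a[3],a[4]; lo=4,mid=5 → [5, 6, 8, 7, 13, 9, 14]
a[mid]=9<13: swap a[4],a[5]; lo=5,mid=6 → [5, 6, 8, 7, 9, 13, 14]
end: lo=5, hi=5; a = [5, 6, 8, 7, 9, 13, 14]

[5, 6, 8, 7, 9, 13, 14]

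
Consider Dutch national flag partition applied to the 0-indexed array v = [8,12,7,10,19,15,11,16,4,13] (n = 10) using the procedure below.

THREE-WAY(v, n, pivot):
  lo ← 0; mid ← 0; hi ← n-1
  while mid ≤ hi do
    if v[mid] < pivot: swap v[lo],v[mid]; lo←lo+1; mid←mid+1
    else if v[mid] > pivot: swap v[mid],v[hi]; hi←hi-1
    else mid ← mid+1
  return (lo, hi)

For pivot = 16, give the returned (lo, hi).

(8, 8)

pivot = 16; lo=0, mid=0, hi=9
v[mid]=8<16: swap v[0],v[0]; lo=1,mid=1 → [8,12,7,10,19,15,11,16,4,13]
v[mid]=12<16: swap v[1],v[1]; lo=2,mid=2 → [8,12,7,10,19,15,11,16,4,13]
v[mid]=7<16: swap v[2],v[2]; lo=3,mid=3 → [8,12,7,10,19,15,11,16,4,13]
v[mid]=10<16: swap v[3],v[3]; lo=4,mid=4 → [8,12,7,10,19,15,11,16,4,13]
v[mid]=19>16: swap v[4],v[9]; hi=8 → [8,12,7,10,13,15,11,16,4,19]
v[mid]=13<16: swap v[4],v[4]; lo=5,mid=5 → [8,12,7,10,13,15,11,16,4,19]
v[mid]=15<16: swap v[5],v[5]; lo=6,mid=6 → [8,12,7,10,13,15,11,16,4,19]
v[mid]=11<16: swap v[6],v[6]; lo=7,mid=7 → [8,12,7,10,13,15,11,16,4,19]
v[mid]=16=16: mid=8
v[mid]=4<16: swap v[7],v[8]; lo=8,mid=9 → [8,12,7,10,13,15,11,4,16,19]
end: lo=8, hi=8; v = [8,12,7,10,13,15,11,4,16,19]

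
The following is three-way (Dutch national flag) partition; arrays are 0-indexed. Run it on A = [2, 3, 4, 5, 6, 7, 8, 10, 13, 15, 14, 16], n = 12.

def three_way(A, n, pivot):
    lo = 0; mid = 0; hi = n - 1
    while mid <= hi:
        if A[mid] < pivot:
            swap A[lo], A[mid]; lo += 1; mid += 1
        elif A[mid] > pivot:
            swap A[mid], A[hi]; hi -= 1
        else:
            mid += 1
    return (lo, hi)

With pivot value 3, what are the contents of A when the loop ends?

pivot = 3; lo=0, mid=0, hi=11
A[mid]=2<3: swap A[0],A[0]; lo=1,mid=1 → [2, 3, 4, 5, 6, 7, 8, 10, 13, 15, 14, 16]
A[mid]=3=3: mid=2
A[mid]=4>3: swap A[2],A[11]; hi=10 → [2, 3, 16, 5, 6, 7, 8, 10, 13, 15, 14, 4]
A[mid]=16>3: swap A[2],A[10]; hi=9 → [2, 3, 14, 5, 6, 7, 8, 10, 13, 15, 16, 4]
A[mid]=14>3: swap A[2],A[9]; hi=8 → [2, 3, 15, 5, 6, 7, 8, 10, 13, 14, 16, 4]
A[mid]=15>3: swap A[2],A[8]; hi=7 → [2, 3, 13, 5, 6, 7, 8, 10, 15, 14, 16, 4]
A[mid]=13>3: swap A[2],A[7]; hi=6 → [2, 3, 10, 5, 6, 7, 8, 13, 15, 14, 16, 4]
A[mid]=10>3: swap A[2],A[6]; hi=5 → [2, 3, 8, 5, 6, 7, 10, 13, 15, 14, 16, 4]
A[mid]=8>3: swap A[2],A[5]; hi=4 → [2, 3, 7, 5, 6, 8, 10, 13, 15, 14, 16, 4]
A[mid]=7>3: swap A[2],A[4]; hi=3 → [2, 3, 6, 5, 7, 8, 10, 13, 15, 14, 16, 4]
A[mid]=6>3: swap A[2],A[3]; hi=2 → [2, 3, 5, 6, 7, 8, 10, 13, 15, 14, 16, 4]
A[mid]=5>3: swap A[2],A[2]; hi=1 → [2, 3, 5, 6, 7, 8, 10, 13, 15, 14, 16, 4]
end: lo=1, hi=1; A = [2, 3, 5, 6, 7, 8, 10, 13, 15, 14, 16, 4]

[2, 3, 5, 6, 7, 8, 10, 13, 15, 14, 16, 4]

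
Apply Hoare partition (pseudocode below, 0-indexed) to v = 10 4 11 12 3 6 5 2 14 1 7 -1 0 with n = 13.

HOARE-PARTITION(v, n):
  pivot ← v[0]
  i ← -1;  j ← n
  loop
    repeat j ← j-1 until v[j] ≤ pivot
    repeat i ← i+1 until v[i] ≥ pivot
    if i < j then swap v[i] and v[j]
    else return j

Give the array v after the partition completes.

pivot = v[0] = 10; i = -1, j = 13
j→12 (v[12]=0≤10), i→0 (v[0]=10≥10); i<j, swap → 0 4 11 12 3 6 5 2 14 1 7 -1 10
j→11 (v[11]=-1≤10), i→2 (v[2]=11≥10); i<j, swap → 0 4 -1 12 3 6 5 2 14 1 7 11 10
j→10 (v[10]=7≤10), i→3 (v[3]=12≥10); i<j, swap → 0 4 -1 7 3 6 5 2 14 1 12 11 10
j→9 (v[9]=1≤10), i→8 (v[8]=14≥10); i<j, swap → 0 4 -1 7 3 6 5 2 1 14 12 11 10
j→8, i→9; i≥j, return j=8. v = 0 4 -1 7 3 6 5 2 1 14 12 11 10

0 4 -1 7 3 6 5 2 1 14 12 11 10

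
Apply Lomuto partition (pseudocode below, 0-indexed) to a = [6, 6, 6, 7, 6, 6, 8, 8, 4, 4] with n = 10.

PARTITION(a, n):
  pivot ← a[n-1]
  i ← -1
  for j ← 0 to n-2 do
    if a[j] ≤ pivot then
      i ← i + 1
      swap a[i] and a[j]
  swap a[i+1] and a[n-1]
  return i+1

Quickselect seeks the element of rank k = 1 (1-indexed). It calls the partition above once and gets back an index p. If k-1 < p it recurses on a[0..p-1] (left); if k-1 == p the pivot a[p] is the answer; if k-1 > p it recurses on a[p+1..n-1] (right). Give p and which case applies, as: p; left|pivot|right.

pivot=4, i=-1
j=0: 6>4, skip
j=1: 6>4, skip
j=2: 6>4, skip
j=3: 7>4, skip
j=4: 6>4, skip
j=5: 6>4, skip
j=6: 8>4, skip
j=7: 8>4, skip
j=8: 4≤4, i=0, swap(0,8) ⇒ [4, 6, 6, 7, 6, 6, 8, 8, 6, 4]
swap(1,9) ⇒ [4, 4, 6, 7, 6, 6, 8, 8, 6, 6]; return 1
p = 1; k-1 = 0 < 1 ⇒ left

1; left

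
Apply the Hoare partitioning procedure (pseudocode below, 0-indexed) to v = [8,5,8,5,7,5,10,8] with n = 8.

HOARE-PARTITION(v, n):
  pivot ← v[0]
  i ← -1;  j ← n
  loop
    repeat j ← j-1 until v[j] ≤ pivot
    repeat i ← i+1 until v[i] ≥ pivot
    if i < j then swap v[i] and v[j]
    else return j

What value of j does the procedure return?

4

pivot = v[0] = 8; i = -1, j = 8
j→7 (v[7]=8≤8), i→0 (v[0]=8≥8); i<j, swap → [8,5,8,5,7,5,10,8]
j→5 (v[5]=5≤8), i→2 (v[2]=8≥8); i<j, swap → [8,5,5,5,7,8,10,8]
j→4, i→5; i≥j, return j=4. v = [8,5,5,5,7,8,10,8]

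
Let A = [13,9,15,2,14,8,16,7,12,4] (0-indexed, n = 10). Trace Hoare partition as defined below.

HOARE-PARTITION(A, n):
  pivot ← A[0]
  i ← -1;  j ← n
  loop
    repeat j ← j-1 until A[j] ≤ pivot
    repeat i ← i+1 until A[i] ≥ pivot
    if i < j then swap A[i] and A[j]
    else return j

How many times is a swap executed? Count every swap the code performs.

3

pivot = A[0] = 13; i = -1, j = 10
j→9 (A[9]=4≤13), i→0 (A[0]=13≥13); i<j, swap → [4,9,15,2,14,8,16,7,12,13]
j→8 (A[8]=12≤13), i→2 (A[2]=15≥13); i<j, swap → [4,9,12,2,14,8,16,7,15,13]
j→7 (A[7]=7≤13), i→4 (A[4]=14≥13); i<j, swap → [4,9,12,2,7,8,16,14,15,13]
j→5, i→6; i≥j, return j=5. A = [4,9,12,2,7,8,16,14,15,13]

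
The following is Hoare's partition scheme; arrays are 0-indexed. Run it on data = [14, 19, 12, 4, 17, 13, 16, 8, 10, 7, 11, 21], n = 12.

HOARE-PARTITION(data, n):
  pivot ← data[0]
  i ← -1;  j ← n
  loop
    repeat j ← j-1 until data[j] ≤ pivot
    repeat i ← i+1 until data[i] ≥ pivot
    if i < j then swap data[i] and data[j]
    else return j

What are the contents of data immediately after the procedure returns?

pivot=14
j stops at 10 (11), i stops at 0 (14); swap ⇒ [11, 19, 12, 4, 17, 13, 16, 8, 10, 7, 14, 21]
j stops at 9 (7), i stops at 1 (19); swap ⇒ [11, 7, 12, 4, 17, 13, 16, 8, 10, 19, 14, 21]
j stops at 8 (10), i stops at 4 (17); swap ⇒ [11, 7, 12, 4, 10, 13, 16, 8, 17, 19, 14, 21]
j stops at 7 (8), i stops at 6 (16); swap ⇒ [11, 7, 12, 4, 10, 13, 8, 16, 17, 19, 14, 21]
j stops at 6, i stops at 7; i≥j ⇒ return 6. data=[11, 7, 12, 4, 10, 13, 8, 16, 17, 19, 14, 21]

[11, 7, 12, 4, 10, 13, 8, 16, 17, 19, 14, 21]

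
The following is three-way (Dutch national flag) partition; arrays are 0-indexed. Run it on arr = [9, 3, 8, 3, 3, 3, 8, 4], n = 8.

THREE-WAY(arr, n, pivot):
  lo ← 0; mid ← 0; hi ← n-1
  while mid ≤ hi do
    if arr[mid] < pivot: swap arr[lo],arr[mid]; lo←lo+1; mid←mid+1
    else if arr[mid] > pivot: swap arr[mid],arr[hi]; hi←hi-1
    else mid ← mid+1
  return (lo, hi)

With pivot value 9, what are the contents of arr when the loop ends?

pivot = 9; lo=0, mid=0, hi=7
arr[mid]=9=9: mid=1
arr[mid]=3<9: swap arr[0],arr[1]; lo=1,mid=2 → [3, 9, 8, 3, 3, 3, 8, 4]
arr[mid]=8<9: swap arr[1],arr[2]; lo=2,mid=3 → [3, 8, 9, 3, 3, 3, 8, 4]
arr[mid]=3<9: swap arr[2],arr[3]; lo=3,mid=4 → [3, 8, 3, 9, 3, 3, 8, 4]
arr[mid]=3<9: swap arr[3],arr[4]; lo=4,mid=5 → [3, 8, 3, 3, 9, 3, 8, 4]
arr[mid]=3<9: swap arr[4],arr[5]; lo=5,mid=6 → [3, 8, 3, 3, 3, 9, 8, 4]
arr[mid]=8<9: swap arr[5],arr[6]; lo=6,mid=7 → [3, 8, 3, 3, 3, 8, 9, 4]
arr[mid]=4<9: swap arr[6],arr[7]; lo=7,mid=8 → [3, 8, 3, 3, 3, 8, 4, 9]
end: lo=7, hi=7; arr = [3, 8, 3, 3, 3, 8, 4, 9]

[3, 8, 3, 3, 3, 8, 4, 9]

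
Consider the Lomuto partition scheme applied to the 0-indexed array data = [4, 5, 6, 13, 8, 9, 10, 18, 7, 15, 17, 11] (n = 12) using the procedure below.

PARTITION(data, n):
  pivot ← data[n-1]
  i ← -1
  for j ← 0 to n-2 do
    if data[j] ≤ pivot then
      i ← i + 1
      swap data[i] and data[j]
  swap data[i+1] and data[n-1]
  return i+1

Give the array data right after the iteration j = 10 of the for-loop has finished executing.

pivot=11, i=-1
j=0: 4≤11, i=0, swap(0,0) ⇒ [4, 5, 6, 13, 8, 9, 10, 18, 7, 15, 17, 11]
j=1: 5≤11, i=1, swap(1,1) ⇒ [4, 5, 6, 13, 8, 9, 10, 18, 7, 15, 17, 11]
j=2: 6≤11, i=2, swap(2,2) ⇒ [4, 5, 6, 13, 8, 9, 10, 18, 7, 15, 17, 11]
j=3: 13>11, skip
j=4: 8≤11, i=3, swap(3,4) ⇒ [4, 5, 6, 8, 13, 9, 10, 18, 7, 15, 17, 11]
j=5: 9≤11, i=4, swap(4,5) ⇒ [4, 5, 6, 8, 9, 13, 10, 18, 7, 15, 17, 11]
j=6: 10≤11, i=5, swap(5,6) ⇒ [4, 5, 6, 8, 9, 10, 13, 18, 7, 15, 17, 11]
j=7: 18>11, skip
j=8: 7≤11, i=6, swap(6,8) ⇒ [4, 5, 6, 8, 9, 10, 7, 18, 13, 15, 17, 11]
j=9: 15>11, skip
j=10: 17>11, skip
(after j=10) data = [4, 5, 6, 8, 9, 10, 7, 18, 13, 15, 17, 11]

[4, 5, 6, 8, 9, 10, 7, 18, 13, 15, 17, 11]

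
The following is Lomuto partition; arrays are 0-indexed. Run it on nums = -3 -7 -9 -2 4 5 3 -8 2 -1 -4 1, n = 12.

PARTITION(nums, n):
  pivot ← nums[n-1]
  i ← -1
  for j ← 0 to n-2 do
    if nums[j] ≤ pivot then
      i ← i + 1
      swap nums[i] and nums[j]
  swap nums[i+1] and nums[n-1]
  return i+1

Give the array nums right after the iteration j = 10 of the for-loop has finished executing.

-3 -7 -9 -2 -8 -1 -4 4 2 5 3 1

pivot=1, i=-1
j=0: -3≤1, i=0, swap(0,0) ⇒ -3 -7 -9 -2 4 5 3 -8 2 -1 -4 1
j=1: -7≤1, i=1, swap(1,1) ⇒ -3 -7 -9 -2 4 5 3 -8 2 -1 -4 1
j=2: -9≤1, i=2, swap(2,2) ⇒ -3 -7 -9 -2 4 5 3 -8 2 -1 -4 1
j=3: -2≤1, i=3, swap(3,3) ⇒ -3 -7 -9 -2 4 5 3 -8 2 -1 -4 1
j=4: 4>1, skip
j=5: 5>1, skip
j=6: 3>1, skip
j=7: -8≤1, i=4, swap(4,7) ⇒ -3 -7 -9 -2 -8 5 3 4 2 -1 -4 1
j=8: 2>1, skip
j=9: -1≤1, i=5, swap(5,9) ⇒ -3 -7 -9 -2 -8 -1 3 4 2 5 -4 1
j=10: -4≤1, i=6, swap(6,10) ⇒ -3 -7 -9 -2 -8 -1 -4 4 2 5 3 1
(after j=10) nums = -3 -7 -9 -2 -8 -1 -4 4 2 5 3 1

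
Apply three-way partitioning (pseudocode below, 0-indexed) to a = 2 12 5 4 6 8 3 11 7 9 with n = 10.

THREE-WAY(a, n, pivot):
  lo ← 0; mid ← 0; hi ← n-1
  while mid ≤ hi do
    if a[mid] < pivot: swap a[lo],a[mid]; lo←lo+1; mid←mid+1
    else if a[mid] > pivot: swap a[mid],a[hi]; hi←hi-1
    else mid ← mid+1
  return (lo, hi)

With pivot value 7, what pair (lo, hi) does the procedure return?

pivot = 7; lo=0, mid=0, hi=9
a[mid]=2<7: swap a[0],a[0]; lo=1,mid=1 → 2 12 5 4 6 8 3 11 7 9
a[mid]=12>7: swap a[1],a[9]; hi=8 → 2 9 5 4 6 8 3 11 7 12
a[mid]=9>7: swap a[1],a[8]; hi=7 → 2 7 5 4 6 8 3 11 9 12
a[mid]=7=7: mid=2
a[mid]=5<7: swap a[1],a[2]; lo=2,mid=3 → 2 5 7 4 6 8 3 11 9 12
a[mid]=4<7: swap a[2],a[3]; lo=3,mid=4 → 2 5 4 7 6 8 3 11 9 12
a[mid]=6<7: swap a[3],a[4]; lo=4,mid=5 → 2 5 4 6 7 8 3 11 9 12
a[mid]=8>7: swap a[5],a[7]; hi=6 → 2 5 4 6 7 11 3 8 9 12
a[mid]=11>7: swap a[5],a[6]; hi=5 → 2 5 4 6 7 3 11 8 9 12
a[mid]=3<7: swap a[4],a[5]; lo=5,mid=6 → 2 5 4 6 3 7 11 8 9 12
end: lo=5, hi=5; a = 2 5 4 6 3 7 11 8 9 12

(5, 5)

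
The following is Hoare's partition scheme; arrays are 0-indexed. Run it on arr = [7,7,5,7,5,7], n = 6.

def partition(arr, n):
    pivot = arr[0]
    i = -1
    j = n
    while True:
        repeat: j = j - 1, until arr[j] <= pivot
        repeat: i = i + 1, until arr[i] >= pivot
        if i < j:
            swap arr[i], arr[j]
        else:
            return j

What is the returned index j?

3

pivot=7
j stops at 5 (7), i stops at 0 (7); swap ⇒ [7,7,5,7,5,7]
j stops at 4 (5), i stops at 1 (7); swap ⇒ [7,5,5,7,7,7]
j stops at 3, i stops at 3; i≥j ⇒ return 3. arr=[7,5,5,7,7,7]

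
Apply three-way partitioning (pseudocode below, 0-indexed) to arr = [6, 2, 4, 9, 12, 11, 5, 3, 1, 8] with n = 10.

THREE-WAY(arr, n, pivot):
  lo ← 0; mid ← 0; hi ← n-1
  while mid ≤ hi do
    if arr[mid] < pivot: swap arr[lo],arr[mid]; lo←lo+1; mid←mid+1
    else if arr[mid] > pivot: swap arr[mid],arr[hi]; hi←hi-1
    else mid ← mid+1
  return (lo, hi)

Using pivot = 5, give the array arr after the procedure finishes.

[1, 2, 4, 3, 5, 11, 12, 9, 8, 6]

lo=0 mid=0 hi=9
6>5: swap(0,9), hi=8 ⇒ [8, 2, 4, 9, 12, 11, 5, 3, 1, 6]
8>5: swap(0,8), hi=7 ⇒ [1, 2, 4, 9, 12, 11, 5, 3, 8, 6]
1<5: swap(0,0), lo=1 mid=1 ⇒ [1, 2, 4, 9, 12, 11, 5, 3, 8, 6]
2<5: swap(1,1), lo=2 mid=2 ⇒ [1, 2, 4, 9, 12, 11, 5, 3, 8, 6]
4<5: swap(2,2), lo=3 mid=3 ⇒ [1, 2, 4, 9, 12, 11, 5, 3, 8, 6]
9>5: swap(3,7), hi=6 ⇒ [1, 2, 4, 3, 12, 11, 5, 9, 8, 6]
3<5: swap(3,3), lo=4 mid=4 ⇒ [1, 2, 4, 3, 12, 11, 5, 9, 8, 6]
12>5: swap(4,6), hi=5 ⇒ [1, 2, 4, 3, 5, 11, 12, 9, 8, 6]
5=5: mid=5
11>5: swap(5,5), hi=4 ⇒ [1, 2, 4, 3, 5, 11, 12, 9, 8, 6]
done. lo=4 hi=4; arr=[1, 2, 4, 3, 5, 11, 12, 9, 8, 6]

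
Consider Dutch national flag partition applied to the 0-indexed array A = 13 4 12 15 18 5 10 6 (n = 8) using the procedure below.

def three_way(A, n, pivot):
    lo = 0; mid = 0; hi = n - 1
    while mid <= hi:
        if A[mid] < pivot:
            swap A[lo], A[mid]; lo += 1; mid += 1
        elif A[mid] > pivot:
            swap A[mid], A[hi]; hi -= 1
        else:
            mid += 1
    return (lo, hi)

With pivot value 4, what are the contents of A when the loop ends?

pivot = 4; lo=0, mid=0, hi=7
A[mid]=13>4: swap A[0],A[7]; hi=6 → 6 4 12 15 18 5 10 13
A[mid]=6>4: swap A[0],A[6]; hi=5 → 10 4 12 15 18 5 6 13
A[mid]=10>4: swap A[0],A[5]; hi=4 → 5 4 12 15 18 10 6 13
A[mid]=5>4: swap A[0],A[4]; hi=3 → 18 4 12 15 5 10 6 13
A[mid]=18>4: swap A[0],A[3]; hi=2 → 15 4 12 18 5 10 6 13
A[mid]=15>4: swap A[0],A[2]; hi=1 → 12 4 15 18 5 10 6 13
A[mid]=12>4: swap A[0],A[1]; hi=0 → 4 12 15 18 5 10 6 13
A[mid]=4=4: mid=1
end: lo=0, hi=0; A = 4 12 15 18 5 10 6 13

4 12 15 18 5 10 6 13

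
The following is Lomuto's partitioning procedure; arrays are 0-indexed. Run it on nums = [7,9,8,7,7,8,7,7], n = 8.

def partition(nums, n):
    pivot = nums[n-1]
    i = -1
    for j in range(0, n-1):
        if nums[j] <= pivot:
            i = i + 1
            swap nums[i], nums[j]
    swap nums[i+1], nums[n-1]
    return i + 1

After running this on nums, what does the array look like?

pivot=7, i=-1
j=0: 7≤7, i=0, swap(0,0) ⇒ [7,9,8,7,7,8,7,7]
j=1: 9>7, skip
j=2: 8>7, skip
j=3: 7≤7, i=1, swap(1,3) ⇒ [7,7,8,9,7,8,7,7]
j=4: 7≤7, i=2, swap(2,4) ⇒ [7,7,7,9,8,8,7,7]
j=5: 8>7, skip
j=6: 7≤7, i=3, swap(3,6) ⇒ [7,7,7,7,8,8,9,7]
swap(4,7) ⇒ [7,7,7,7,7,8,9,8]; return 4

[7,7,7,7,7,8,9,8]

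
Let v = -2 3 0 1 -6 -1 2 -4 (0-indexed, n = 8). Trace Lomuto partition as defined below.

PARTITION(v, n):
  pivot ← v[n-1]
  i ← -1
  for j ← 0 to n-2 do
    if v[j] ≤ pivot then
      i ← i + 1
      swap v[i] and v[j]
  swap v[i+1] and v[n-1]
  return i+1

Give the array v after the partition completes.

-6 -4 0 1 -2 -1 2 3

pivot = v[7] = -4; i = -1
j=0: v[0]=-2 > -4 → no swap
j=1: v[1]=3 > -4 → no swap
j=2: v[2]=0 > -4 → no swap
j=3: v[3]=1 > -4 → no swap
j=4: v[4]=-6 ≤ -4 → i=0, swap v[0],v[4] → -6 3 0 1 -2 -1 2 -4
j=5: v[5]=-1 > -4 → no swap
j=6: v[6]=2 > -4 → no swap
final swap v[1],v[7] → -6 -4 0 1 -2 -1 2 3; return 1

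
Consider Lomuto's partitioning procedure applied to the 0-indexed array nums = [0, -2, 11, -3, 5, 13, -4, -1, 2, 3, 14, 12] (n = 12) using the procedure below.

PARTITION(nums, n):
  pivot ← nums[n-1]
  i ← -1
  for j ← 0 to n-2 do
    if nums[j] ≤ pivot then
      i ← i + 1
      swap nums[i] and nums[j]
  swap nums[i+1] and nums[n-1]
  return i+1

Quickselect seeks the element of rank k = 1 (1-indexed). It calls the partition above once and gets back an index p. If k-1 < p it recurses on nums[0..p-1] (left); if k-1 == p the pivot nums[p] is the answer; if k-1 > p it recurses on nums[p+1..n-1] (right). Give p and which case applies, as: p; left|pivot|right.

pivot = nums[11] = 12; i = -1
j=0: nums[0]=0 ≤ 12 → i=0, swap nums[0],nums[0] (no change) → [0, -2, 11, -3, 5, 13, -4, -1, 2, 3, 14, 12]
j=1: nums[1]=-2 ≤ 12 → i=1, swap nums[1],nums[1] (no change) → [0, -2, 11, -3, 5, 13, -4, -1, 2, 3, 14, 12]
j=2: nums[2]=11 ≤ 12 → i=2, swap nums[2],nums[2] (no change) → [0, -2, 11, -3, 5, 13, -4, -1, 2, 3, 14, 12]
j=3: nums[3]=-3 ≤ 12 → i=3, swap nums[3],nums[3] (no change) → [0, -2, 11, -3, 5, 13, -4, -1, 2, 3, 14, 12]
j=4: nums[4]=5 ≤ 12 → i=4, swap nums[4],nums[4] (no change) → [0, -2, 11, -3, 5, 13, -4, -1, 2, 3, 14, 12]
j=5: nums[5]=13 > 12 → no swap
j=6: nums[6]=-4 ≤ 12 → i=5, swap nums[5],nums[6] → [0, -2, 11, -3, 5, -4, 13, -1, 2, 3, 14, 12]
j=7: nums[7]=-1 ≤ 12 → i=6, swap nums[6],nums[7] → [0, -2, 11, -3, 5, -4, -1, 13, 2, 3, 14, 12]
j=8: nums[8]=2 ≤ 12 → i=7, swap nums[7],nums[8] → [0, -2, 11, -3, 5, -4, -1, 2, 13, 3, 14, 12]
j=9: nums[9]=3 ≤ 12 → i=8, swap nums[8],nums[9] → [0, -2, 11, -3, 5, -4, -1, 2, 3, 13, 14, 12]
j=10: nums[10]=14 > 12 → no swap
final swap nums[9],nums[11] → [0, -2, 11, -3, 5, -4, -1, 2, 3, 12, 14, 13]; return 9
p = 9; k-1 = 0 < 9 ⇒ left

9; left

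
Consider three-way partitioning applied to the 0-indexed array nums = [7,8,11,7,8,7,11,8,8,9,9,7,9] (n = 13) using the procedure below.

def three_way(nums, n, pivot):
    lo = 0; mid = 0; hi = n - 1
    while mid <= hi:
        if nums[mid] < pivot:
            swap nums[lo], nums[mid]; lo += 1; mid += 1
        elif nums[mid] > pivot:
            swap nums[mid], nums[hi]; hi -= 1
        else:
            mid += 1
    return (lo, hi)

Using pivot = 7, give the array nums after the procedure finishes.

[7,7,7,7,8,11,8,8,9,9,11,9,8]

pivot = 7; lo=0, mid=0, hi=12
nums[mid]=7=7: mid=1
nums[mid]=8>7: swap nums[1],nums[12]; hi=11 → [7,9,11,7,8,7,11,8,8,9,9,7,8]
nums[mid]=9>7: swap nums[1],nums[11]; hi=10 → [7,7,11,7,8,7,11,8,8,9,9,9,8]
nums[mid]=7=7: mid=2
nums[mid]=11>7: swap nums[2],nums[10]; hi=9 → [7,7,9,7,8,7,11,8,8,9,11,9,8]
nums[mid]=9>7: swap nums[2],nums[9]; hi=8 → [7,7,9,7,8,7,11,8,8,9,11,9,8]
nums[mid]=9>7: swap nums[2],nums[8]; hi=7 → [7,7,8,7,8,7,11,8,9,9,11,9,8]
nums[mid]=8>7: swap nums[2],nums[7]; hi=6 → [7,7,8,7,8,7,11,8,9,9,11,9,8]
nums[mid]=8>7: swap nums[2],nums[6]; hi=5 → [7,7,11,7,8,7,8,8,9,9,11,9,8]
nums[mid]=11>7: swap nums[2],nums[5]; hi=4 → [7,7,7,7,8,11,8,8,9,9,11,9,8]
nums[mid]=7=7: mid=3
nums[mid]=7=7: mid=4
nums[mid]=8>7: swap nums[4],nums[4]; hi=3 → [7,7,7,7,8,11,8,8,9,9,11,9,8]
end: lo=0, hi=3; nums = [7,7,7,7,8,11,8,8,9,9,11,9,8]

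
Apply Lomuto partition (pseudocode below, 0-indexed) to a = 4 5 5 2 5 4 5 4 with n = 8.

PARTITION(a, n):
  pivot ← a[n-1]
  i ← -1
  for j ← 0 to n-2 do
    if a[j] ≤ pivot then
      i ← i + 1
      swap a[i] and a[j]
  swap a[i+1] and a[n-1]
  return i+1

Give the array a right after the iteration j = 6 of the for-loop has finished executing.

pivot=4, i=-1
j=0: 4≤4, i=0, swap(0,0) ⇒ 4 5 5 2 5 4 5 4
j=1: 5>4, skip
j=2: 5>4, skip
j=3: 2≤4, i=1, swap(1,3) ⇒ 4 2 5 5 5 4 5 4
j=4: 5>4, skip
j=5: 4≤4, i=2, swap(2,5) ⇒ 4 2 4 5 5 5 5 4
j=6: 5>4, skip
(after j=6) a = 4 2 4 5 5 5 5 4

4 2 4 5 5 5 5 4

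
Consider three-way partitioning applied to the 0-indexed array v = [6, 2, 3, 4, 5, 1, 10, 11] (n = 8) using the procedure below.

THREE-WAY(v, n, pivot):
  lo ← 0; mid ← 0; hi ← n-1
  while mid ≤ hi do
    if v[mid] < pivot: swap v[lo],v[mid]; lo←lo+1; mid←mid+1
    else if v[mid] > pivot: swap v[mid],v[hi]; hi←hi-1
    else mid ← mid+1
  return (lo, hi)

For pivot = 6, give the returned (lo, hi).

(5, 5)

pivot = 6; lo=0, mid=0, hi=7
v[mid]=6=6: mid=1
v[mid]=2<6: swap v[0],v[1]; lo=1,mid=2 → [2, 6, 3, 4, 5, 1, 10, 11]
v[mid]=3<6: swap v[1],v[2]; lo=2,mid=3 → [2, 3, 6, 4, 5, 1, 10, 11]
v[mid]=4<6: swap v[2],v[3]; lo=3,mid=4 → [2, 3, 4, 6, 5, 1, 10, 11]
v[mid]=5<6: swap v[3],v[4]; lo=4,mid=5 → [2, 3, 4, 5, 6, 1, 10, 11]
v[mid]=1<6: swap v[4],v[5]; lo=5,mid=6 → [2, 3, 4, 5, 1, 6, 10, 11]
v[mid]=10>6: swap v[6],v[7]; hi=6 → [2, 3, 4, 5, 1, 6, 11, 10]
v[mid]=11>6: swap v[6],v[6]; hi=5 → [2, 3, 4, 5, 1, 6, 11, 10]
end: lo=5, hi=5; v = [2, 3, 4, 5, 1, 6, 11, 10]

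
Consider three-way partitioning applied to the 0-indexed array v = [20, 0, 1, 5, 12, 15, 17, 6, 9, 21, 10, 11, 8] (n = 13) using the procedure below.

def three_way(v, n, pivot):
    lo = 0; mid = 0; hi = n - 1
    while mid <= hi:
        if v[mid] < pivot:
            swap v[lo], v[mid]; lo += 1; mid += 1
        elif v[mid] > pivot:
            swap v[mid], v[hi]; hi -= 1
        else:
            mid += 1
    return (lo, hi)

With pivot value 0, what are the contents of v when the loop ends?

pivot = 0; lo=0, mid=0, hi=12
v[mid]=20>0: swap v[0],v[12]; hi=11 → [8, 0, 1, 5, 12, 15, 17, 6, 9, 21, 10, 11, 20]
v[mid]=8>0: swap v[0],v[11]; hi=10 → [11, 0, 1, 5, 12, 15, 17, 6, 9, 21, 10, 8, 20]
v[mid]=11>0: swap v[0],v[10]; hi=9 → [10, 0, 1, 5, 12, 15, 17, 6, 9, 21, 11, 8, 20]
v[mid]=10>0: swap v[0],v[9]; hi=8 → [21, 0, 1, 5, 12, 15, 17, 6, 9, 10, 11, 8, 20]
v[mid]=21>0: swap v[0],v[8]; hi=7 → [9, 0, 1, 5, 12, 15, 17, 6, 21, 10, 11, 8, 20]
v[mid]=9>0: swap v[0],v[7]; hi=6 → [6, 0, 1, 5, 12, 15, 17, 9, 21, 10, 11, 8, 20]
v[mid]=6>0: swap v[0],v[6]; hi=5 → [17, 0, 1, 5, 12, 15, 6, 9, 21, 10, 11, 8, 20]
v[mid]=17>0: swap v[0],v[5]; hi=4 → [15, 0, 1, 5, 12, 17, 6, 9, 21, 10, 11, 8, 20]
v[mid]=15>0: swap v[0],v[4]; hi=3 → [12, 0, 1, 5, 15, 17, 6, 9, 21, 10, 11, 8, 20]
v[mid]=12>0: swap v[0],v[3]; hi=2 → [5, 0, 1, 12, 15, 17, 6, 9, 21, 10, 11, 8, 20]
v[mid]=5>0: swap v[0],v[2]; hi=1 → [1, 0, 5, 12, 15, 17, 6, 9, 21, 10, 11, 8, 20]
v[mid]=1>0: swap v[0],v[1]; hi=0 → [0, 1, 5, 12, 15, 17, 6, 9, 21, 10, 11, 8, 20]
v[mid]=0=0: mid=1
end: lo=0, hi=0; v = [0, 1, 5, 12, 15, 17, 6, 9, 21, 10, 11, 8, 20]

[0, 1, 5, 12, 15, 17, 6, 9, 21, 10, 11, 8, 20]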